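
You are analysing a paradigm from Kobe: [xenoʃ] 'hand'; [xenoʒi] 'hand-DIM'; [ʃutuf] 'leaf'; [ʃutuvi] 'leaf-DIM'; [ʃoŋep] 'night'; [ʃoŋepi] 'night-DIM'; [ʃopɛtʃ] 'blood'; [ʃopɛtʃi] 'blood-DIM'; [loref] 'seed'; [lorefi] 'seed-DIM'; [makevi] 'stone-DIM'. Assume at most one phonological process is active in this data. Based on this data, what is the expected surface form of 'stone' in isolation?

[makef]

'leaf' shows [f] ~ [v] at the end of the stem ([ʃutuf] vs [ʃutuvi]).
The stem 'seed' ([loref], [lorefi]) shows [f] unchanged in both environments, so [f] cannot be basic with [v] derived before the DIM suffix.
The underlying segment must be /v/; voiced obstruents become voiceless word-finally, yielding [f] there.
From [makevi] the stem 'stone' is /makev/; word-finally this yields [makef].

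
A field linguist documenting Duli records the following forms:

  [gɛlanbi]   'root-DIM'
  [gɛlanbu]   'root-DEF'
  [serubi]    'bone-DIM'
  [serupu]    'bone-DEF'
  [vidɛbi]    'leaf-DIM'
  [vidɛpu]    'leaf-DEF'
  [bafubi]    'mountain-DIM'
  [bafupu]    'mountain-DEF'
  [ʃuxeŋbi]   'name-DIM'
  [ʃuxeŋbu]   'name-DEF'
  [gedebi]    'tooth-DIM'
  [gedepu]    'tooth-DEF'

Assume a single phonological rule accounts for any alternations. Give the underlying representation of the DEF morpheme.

The DEF suffix surfaces as [-bu] and [-pu], depending on the final segment of the stem.
By contrast the DIM suffix keeps its initial [b] throughout — that segment must be underlying.
The DEF suffix is therefore /-pu/ underlyingly, with post-nasal voicing: voiceless stops become voiced after a nasal.

/-pu/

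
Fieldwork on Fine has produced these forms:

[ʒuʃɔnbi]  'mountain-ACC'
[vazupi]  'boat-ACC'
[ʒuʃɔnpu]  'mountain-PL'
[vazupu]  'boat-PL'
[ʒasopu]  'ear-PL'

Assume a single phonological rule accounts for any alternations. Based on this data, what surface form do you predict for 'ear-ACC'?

The ACC suffix surfaces as [-bi] and [-pi], depending on the final segment of the stem.
By contrast the PL suffix keeps its initial [p] throughout — that segment must be underlying.
The ACC suffix is therefore /-bi/ underlyingly, with post-vocalic devoicing: voiced stops become voiceless after a vowel.
After 'ear', which ends in a vowel, the suffix surfaces as [-pi], giving [ʒasopi].

[ʒasopi]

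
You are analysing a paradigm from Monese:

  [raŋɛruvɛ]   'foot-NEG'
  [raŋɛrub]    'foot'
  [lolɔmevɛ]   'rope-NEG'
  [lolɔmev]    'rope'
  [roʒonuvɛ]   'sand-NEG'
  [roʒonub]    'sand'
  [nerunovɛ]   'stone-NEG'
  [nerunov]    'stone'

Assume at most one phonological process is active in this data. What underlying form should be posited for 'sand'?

/roʒonub/

The root 'sand' surfaces as [roʒonuvɛ] and [roʒonub], with a stem-final [v] ~ [b] alternation.
If /v/ were underlying and a rule turned it into [b] in isolation, 'stone' would also alternate; but it has [v] in both [nerunovɛ] and [nerunov].
So /b/ is underlying, and a rule of intervocalic spirantization — voiced stops become fricatives between vowels — gives [v].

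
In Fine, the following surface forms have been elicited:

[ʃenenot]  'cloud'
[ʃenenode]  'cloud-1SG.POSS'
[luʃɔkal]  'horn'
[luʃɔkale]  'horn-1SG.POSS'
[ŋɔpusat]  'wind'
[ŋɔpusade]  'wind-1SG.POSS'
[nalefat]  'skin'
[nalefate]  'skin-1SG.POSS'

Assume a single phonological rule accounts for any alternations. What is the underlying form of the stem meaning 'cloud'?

'cloud' shows [t] ~ [d] at the end of the stem ([ʃenenot] vs [ʃenenode]).
If /t/ were underlying and a rule turned it into [d] before the 1SG.POSS suffix, 'skin' would also alternate; but it has [t] in both [nalefat] and [nalefate].
Therefore /d/ is basic and [t] is derived by word-final obstruent devoicing (voiced obstruents become voiceless word-finally).
Hence 'cloud' is /ʃenenod/ underlyingly.

/ʃenenod/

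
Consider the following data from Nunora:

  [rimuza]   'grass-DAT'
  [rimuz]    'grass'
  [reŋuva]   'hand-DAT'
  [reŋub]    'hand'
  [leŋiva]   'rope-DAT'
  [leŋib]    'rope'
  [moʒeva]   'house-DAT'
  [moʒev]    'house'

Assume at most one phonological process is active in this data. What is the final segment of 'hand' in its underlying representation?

/b/

The root 'hand' surfaces as [reŋuva] and [reŋub], with a stem-final [v] ~ [b] alternation.
The stem 'house' ([moʒeva], [moʒev]) shows [v] unchanged in both environments, so [v] cannot be basic with [b] derived in isolation.
The alternation reflects intervocalic spirantization: voiced stops become fricatives between vowels. /b/ is underlying.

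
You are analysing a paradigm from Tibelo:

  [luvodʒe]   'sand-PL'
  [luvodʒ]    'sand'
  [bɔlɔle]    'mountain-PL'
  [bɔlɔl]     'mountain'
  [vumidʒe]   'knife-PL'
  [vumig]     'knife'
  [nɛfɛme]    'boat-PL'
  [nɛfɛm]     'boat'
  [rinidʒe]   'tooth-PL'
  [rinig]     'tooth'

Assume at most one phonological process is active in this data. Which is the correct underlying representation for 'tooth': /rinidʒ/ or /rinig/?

In [rinidʒe] and [rinig] the final segment of 'tooth' alternates: [dʒ] ~ [g].
Compare 'sand', with invariant [dʒ] in [luvodʒe] and [luvodʒ]: an analysis with underlying /dʒ/ and a rule producing [g] in isolation would wrongly predict alternation here too.
Therefore /g/ is basic and [dʒ] is derived by palatalization before a front vowel (/g/ becomes palato-alveolar [dʒ] before a front vowel).

/rinig/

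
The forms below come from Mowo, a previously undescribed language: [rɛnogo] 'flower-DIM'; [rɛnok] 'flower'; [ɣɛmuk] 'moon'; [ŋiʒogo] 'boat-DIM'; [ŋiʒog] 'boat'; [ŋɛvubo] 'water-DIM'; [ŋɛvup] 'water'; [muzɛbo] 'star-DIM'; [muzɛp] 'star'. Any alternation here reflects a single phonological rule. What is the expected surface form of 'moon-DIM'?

The stem for 'flower' ends in [g] in [rɛnogo] but [k] in [rɛnok].
The stem 'boat' ([ŋiʒogo], [ŋiʒog]) shows [g] unchanged in both environments, so [g] cannot be basic with [k] derived in isolation.
Therefore /k/ is basic and [g] is derived by intervocalic voicing (voiceless stops become voiced between vowels).
From [ɣɛmuk] the stem 'moon' is /ɣɛmuk/; between vowels this yields [ɣɛmugo].

[ɣɛmugo]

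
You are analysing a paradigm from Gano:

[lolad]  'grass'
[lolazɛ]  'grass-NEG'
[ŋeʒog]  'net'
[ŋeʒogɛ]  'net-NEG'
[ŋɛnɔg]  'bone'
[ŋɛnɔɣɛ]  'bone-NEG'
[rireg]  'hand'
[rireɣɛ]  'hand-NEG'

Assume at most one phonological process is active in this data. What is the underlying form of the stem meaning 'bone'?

/ŋɛnɔɣ/

'bone' shows [g] ~ [ɣ] at the end of the stem ([ŋɛnɔg] vs [ŋɛnɔɣɛ]).
But 'net' keeps [g] in both environments ([ŋeʒog], [ŋeʒogɛ]), so there is no rule changing /g/ to [ɣ] before the NEG suffix.
The alternation reflects word-final hardening: voiced fricatives become stops word-finally. /ɣ/ is underlying.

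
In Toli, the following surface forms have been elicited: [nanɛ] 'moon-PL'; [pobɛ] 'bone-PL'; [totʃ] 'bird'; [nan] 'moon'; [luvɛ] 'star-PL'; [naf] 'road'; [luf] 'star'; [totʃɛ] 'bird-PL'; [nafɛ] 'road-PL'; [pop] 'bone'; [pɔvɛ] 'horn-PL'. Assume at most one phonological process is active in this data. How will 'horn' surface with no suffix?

The stem for 'star' ends in [v] in [luvɛ] but [f] in [luf].
The stem 'road' ([nafɛ], [naf]) shows [f] unchanged in both environments, so [f] cannot be basic with [v] derived before the PL suffix.
Therefore /v/ is basic and [f] is derived by word-final obstruent devoicing (voiced obstruents become voiceless word-finally).
The one attested form of 'horn', [pɔvɛ], shows underlying /pɔv/. Applying the same rule word-finally gives [pɔf].

[pɔf]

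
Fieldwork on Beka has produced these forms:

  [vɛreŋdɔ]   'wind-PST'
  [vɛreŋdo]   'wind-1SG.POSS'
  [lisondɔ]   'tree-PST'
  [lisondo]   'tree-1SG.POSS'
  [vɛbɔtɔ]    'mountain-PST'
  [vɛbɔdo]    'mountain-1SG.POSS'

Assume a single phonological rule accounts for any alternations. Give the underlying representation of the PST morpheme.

The PST morpheme has two allomorphs, [-dɔ] and [-tɔ].
The 1SG.POSS suffix, which begins with [d], is invariant after every stem; so [d] is not altered by any rule here.
So the underlying form is /-tɔ/, and voiceless stops become voiced after a nasal.

/-tɔ/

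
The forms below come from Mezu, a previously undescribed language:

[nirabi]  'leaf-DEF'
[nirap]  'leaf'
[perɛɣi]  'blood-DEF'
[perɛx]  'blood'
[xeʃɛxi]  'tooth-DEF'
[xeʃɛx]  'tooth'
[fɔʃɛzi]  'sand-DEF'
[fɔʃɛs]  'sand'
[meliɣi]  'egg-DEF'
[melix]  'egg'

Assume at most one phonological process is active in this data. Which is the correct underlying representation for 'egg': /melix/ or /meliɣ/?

'egg' shows [ɣ] ~ [x] at the end of the stem ([meliɣi] vs [melix]).
Compare 'tooth', with invariant [x] in [xeʃɛxi] and [xeʃɛx]: an analysis with underlying /x/ and a rule producing [ɣ] before the DEF suffix would wrongly predict alternation here too.
So /ɣ/ is underlying, and a rule of word-final obstruent devoicing — voiced obstruents become voiceless word-finally — gives [x].

/meliɣ/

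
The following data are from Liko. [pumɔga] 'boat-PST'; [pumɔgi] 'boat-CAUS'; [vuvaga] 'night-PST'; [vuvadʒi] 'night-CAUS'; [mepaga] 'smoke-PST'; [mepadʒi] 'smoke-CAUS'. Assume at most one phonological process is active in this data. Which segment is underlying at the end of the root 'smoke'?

'smoke' shows [g] ~ [dʒ] at the end of the stem ([mepaga] vs [mepadʒi]).
If /g/ were underlying and a rule turned it into [dʒ] before the CAUS suffix, 'boat' would also alternate; but it has [g] in both [pumɔga] and [pumɔgi].
Therefore /dʒ/ is basic and [g] is derived by depalatalization (palato-alveolar /dʒ/ becomes [g] when no front vowel follows).

/dʒ/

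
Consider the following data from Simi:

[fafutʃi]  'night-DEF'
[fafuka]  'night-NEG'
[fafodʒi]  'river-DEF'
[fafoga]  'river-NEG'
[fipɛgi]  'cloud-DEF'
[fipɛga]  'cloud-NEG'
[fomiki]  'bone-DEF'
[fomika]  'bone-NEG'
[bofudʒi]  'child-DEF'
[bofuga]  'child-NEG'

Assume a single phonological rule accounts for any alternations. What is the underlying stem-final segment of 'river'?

The stem for 'river' ends in [dʒ] in [fafodʒi] but [g] in [fafoga].
If /g/ were underlying and a rule turned it into [dʒ] before the DEF suffix, 'cloud' would also alternate; but it has [g] in both [fipɛgi] and [fipɛga].
The alternation reflects depalatalization: palato-alveolar /tʃ/ and /dʒ/ become [k] and [g] when no front vowel follows. /dʒ/ is underlying.

/dʒ/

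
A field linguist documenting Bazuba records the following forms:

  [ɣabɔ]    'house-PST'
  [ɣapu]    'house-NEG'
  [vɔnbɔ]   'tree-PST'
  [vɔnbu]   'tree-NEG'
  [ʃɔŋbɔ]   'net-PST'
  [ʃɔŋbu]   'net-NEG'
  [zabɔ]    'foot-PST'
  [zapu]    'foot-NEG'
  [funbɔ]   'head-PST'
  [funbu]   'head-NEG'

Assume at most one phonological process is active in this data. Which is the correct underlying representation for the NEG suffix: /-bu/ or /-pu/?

The NEG morpheme has two allomorphs, [-bu] and [-pu].
The PST suffix, which begins with [b], is invariant after every stem; so [b] is not altered by any rule here.
The NEG suffix is therefore /-pu/ underlyingly, with post-nasal voicing: voiceless stops become voiced after a nasal.

/-pu/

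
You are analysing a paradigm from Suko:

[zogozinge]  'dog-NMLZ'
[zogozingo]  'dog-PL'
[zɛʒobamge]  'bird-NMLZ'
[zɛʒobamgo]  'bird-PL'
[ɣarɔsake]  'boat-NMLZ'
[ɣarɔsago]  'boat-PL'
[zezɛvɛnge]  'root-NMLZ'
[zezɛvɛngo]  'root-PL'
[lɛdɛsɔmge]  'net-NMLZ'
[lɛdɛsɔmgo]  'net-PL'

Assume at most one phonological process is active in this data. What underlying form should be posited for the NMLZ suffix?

The NMLZ morpheme has two allomorphs, [-ge] and [-ke].
The PL suffix, which begins with [g], is invariant after every stem; so [g] is not altered by any rule here.
So the underlying form is /-ke/, and voiceless stops become voiced after a nasal.

/-ke/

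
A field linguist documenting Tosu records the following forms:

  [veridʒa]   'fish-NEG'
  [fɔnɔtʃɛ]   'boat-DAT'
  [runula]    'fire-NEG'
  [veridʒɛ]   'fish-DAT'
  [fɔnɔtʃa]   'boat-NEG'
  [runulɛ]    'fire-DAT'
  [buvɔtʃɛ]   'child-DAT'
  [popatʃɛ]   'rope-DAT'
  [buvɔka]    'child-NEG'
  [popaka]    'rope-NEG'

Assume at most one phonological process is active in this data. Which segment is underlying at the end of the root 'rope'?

The root 'rope' surfaces as [popatʃɛ] and [popaka], with a stem-final [tʃ] ~ [k] alternation.
The stem 'boat' ([fɔnɔtʃɛ], [fɔnɔtʃa]) shows [tʃ] unchanged in both environments, so [tʃ] cannot be basic with [k] derived before the NEG suffix.
The underlying segment must be /k/; /k/ becomes palato-alveolar [tʃ] before a front vowel, yielding [tʃ] there.

/k/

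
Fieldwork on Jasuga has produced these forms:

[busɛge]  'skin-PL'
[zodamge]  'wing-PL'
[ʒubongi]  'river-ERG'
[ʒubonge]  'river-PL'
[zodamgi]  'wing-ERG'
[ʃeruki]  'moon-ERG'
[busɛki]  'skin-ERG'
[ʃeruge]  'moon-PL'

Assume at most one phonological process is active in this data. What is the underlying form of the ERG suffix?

The ERG suffix surfaces as [-gi] and [-ki], depending on the final segment of the stem.
By contrast the PL suffix keeps its initial [g] throughout — that segment must be underlying.
So the underlying form is /-ki/, and voiceless stops become voiced after a nasal.

/-ki/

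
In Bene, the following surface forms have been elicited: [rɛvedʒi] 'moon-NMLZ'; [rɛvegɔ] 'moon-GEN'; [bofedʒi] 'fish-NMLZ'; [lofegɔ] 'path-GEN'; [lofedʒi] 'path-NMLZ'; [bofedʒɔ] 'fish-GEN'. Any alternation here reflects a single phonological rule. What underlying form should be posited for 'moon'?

The root 'moon' surfaces as [rɛvegɔ] and [rɛvedʒi], with a stem-final [g] ~ [dʒ] alternation.
Compare 'fish', with invariant [dʒ] in [bofedʒɔ] and [bofedʒi]: an analysis with underlying /dʒ/ and a rule producing [g] before the GEN suffix would wrongly predict alternation here too.
The underlying segment must be /g/; /g/ becomes palato-alveolar [dʒ] before a front vowel, yielding [dʒ] there.

/rɛveg/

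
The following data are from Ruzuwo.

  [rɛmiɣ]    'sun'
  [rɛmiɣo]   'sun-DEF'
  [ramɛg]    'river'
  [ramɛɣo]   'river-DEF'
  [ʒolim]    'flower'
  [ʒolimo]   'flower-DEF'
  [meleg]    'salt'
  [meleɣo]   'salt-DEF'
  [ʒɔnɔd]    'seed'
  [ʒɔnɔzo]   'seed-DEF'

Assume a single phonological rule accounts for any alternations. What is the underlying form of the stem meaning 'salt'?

The root 'salt' surfaces as [meleg] and [meleɣo], with a stem-final [g] ~ [ɣ] alternation.
But 'sun' keeps [ɣ] in both environments ([rɛmiɣ], [rɛmiɣo]), so there is no rule changing /ɣ/ to [g] in isolation.
Therefore /g/ is basic and [ɣ] is derived by intervocalic spirantization (voiced stops become fricatives between vowels).

/meleg/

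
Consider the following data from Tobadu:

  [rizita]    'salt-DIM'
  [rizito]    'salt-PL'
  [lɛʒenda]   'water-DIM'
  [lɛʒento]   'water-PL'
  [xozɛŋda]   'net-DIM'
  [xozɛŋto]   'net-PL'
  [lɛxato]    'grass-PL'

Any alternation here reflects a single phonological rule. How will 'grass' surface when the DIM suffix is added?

[lɛxata]

The DIM morpheme has two allomorphs, [-da] and [-ta].
By contrast the PL suffix keeps its initial [t] throughout — that segment must be underlying.
The DIM suffix is therefore /-da/ underlyingly, with post-vocalic devoicing: voiced stops become voiceless after a vowel.
After 'grass', which ends in a vowel, the suffix surfaces as [-ta], giving [lɛxata].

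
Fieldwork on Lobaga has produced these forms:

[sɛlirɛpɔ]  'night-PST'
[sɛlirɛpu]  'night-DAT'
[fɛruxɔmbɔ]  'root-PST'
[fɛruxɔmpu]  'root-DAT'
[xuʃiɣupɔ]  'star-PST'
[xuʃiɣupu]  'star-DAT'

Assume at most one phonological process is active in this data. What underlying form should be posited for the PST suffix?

/-bɔ/

The PST morpheme has two allomorphs, [-bɔ] and [-pɔ].
The DAT suffix, which begins with [p], is invariant after every stem; so [p] is not altered by any rule here.
So the underlying form is /-bɔ/, and voiced stops become voiceless after a vowel.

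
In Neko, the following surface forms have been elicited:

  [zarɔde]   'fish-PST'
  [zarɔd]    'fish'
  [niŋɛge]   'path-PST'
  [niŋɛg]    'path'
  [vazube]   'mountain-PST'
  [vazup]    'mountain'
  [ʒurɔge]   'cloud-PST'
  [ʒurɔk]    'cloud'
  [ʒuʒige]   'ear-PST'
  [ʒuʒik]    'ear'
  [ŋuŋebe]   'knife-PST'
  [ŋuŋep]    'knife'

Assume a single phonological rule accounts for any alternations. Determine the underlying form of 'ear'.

The root 'ear' surfaces as [ʒuʒige] and [ʒuʒik], with a stem-final [g] ~ [k] alternation.
Compare 'path', with invariant [g] in [niŋɛge] and [niŋɛg]: an analysis with underlying /g/ and a rule producing [k] in isolation would wrongly predict alternation here too.
The underlying segment must be /k/; voiceless stops become voiced between vowels, yielding [g] there.

/ʒuʒik/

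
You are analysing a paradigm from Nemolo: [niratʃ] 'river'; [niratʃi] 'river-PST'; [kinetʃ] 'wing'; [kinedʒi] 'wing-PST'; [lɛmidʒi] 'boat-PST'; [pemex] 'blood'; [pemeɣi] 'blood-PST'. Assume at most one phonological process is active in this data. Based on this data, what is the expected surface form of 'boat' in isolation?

The root 'wing' surfaces as [kinetʃ] and [kinedʒi], with a stem-final [tʃ] ~ [dʒ] alternation.
Compare 'river', with invariant [tʃ] in [niratʃ] and [niratʃi]: an analysis with underlying /tʃ/ and a rule producing [dʒ] before the PST suffix would wrongly predict alternation here too.
Therefore /dʒ/ is basic and [tʃ] is derived by word-final obstruent devoicing (voiced obstruents become voiceless word-finally).
The one attested form of 'boat', [lɛmidʒi], shows underlying /lɛmidʒ/. Applying the same rule word-finally gives [lɛmitʃ].

[lɛmitʃ]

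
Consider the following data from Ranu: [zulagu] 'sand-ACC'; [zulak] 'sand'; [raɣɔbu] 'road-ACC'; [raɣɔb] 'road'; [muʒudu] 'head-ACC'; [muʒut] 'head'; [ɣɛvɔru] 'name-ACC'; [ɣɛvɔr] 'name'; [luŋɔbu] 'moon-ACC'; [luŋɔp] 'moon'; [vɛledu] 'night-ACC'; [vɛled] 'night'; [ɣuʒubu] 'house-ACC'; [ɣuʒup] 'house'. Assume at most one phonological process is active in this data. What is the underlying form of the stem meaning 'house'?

In [ɣuʒubu] and [ɣuʒup] the final segment of 'house' alternates: [b] ~ [p].
But 'road' keeps [b] in both environments ([raɣɔbu], [raɣɔb]), so there is no rule changing /b/ to [p] in isolation.
Therefore /p/ is basic and [b] is derived by intervocalic voicing (voiceless stops become voiced between vowels).
The underlying form of 'house' is therefore /ɣuʒup/.

/ɣuʒup/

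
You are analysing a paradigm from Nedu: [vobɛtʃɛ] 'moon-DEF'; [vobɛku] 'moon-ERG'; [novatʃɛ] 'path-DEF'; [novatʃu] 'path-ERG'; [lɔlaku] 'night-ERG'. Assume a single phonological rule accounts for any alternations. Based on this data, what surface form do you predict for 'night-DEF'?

[lɔlatʃɛ]

In [vobɛtʃɛ] and [vobɛku] the final segment of 'moon' alternates: [tʃ] ~ [k].
If /tʃ/ were underlying and a rule turned it into [k] before the ERG suffix, 'path' would also alternate; but it has [tʃ] in both [novatʃɛ] and [novatʃu].
Therefore /k/ is basic and [tʃ] is derived by palatalization before a front vowel (/k/ becomes palato-alveolar [tʃ] before a front vowel).
The one attested form of 'night', [lɔlaku], shows underlying /lɔlak/. Applying the same rule before a front vowel gives [lɔlatʃɛ].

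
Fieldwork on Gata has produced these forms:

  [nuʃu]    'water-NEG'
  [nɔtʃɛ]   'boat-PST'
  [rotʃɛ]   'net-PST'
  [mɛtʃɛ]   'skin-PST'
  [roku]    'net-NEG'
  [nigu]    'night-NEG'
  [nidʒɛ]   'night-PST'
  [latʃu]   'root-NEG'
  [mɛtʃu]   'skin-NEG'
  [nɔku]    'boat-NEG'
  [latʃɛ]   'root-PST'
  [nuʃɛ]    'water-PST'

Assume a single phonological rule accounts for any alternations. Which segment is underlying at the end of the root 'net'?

/k/

'net' shows [tʃ] ~ [k] at the end of the stem ([rotʃɛ] vs [roku]).
The stem 'skin' ([mɛtʃɛ], [mɛtʃu]) shows [tʃ] unchanged in both environments, so [tʃ] cannot be basic with [k] derived before the NEG suffix.
The alternation reflects palatalization before a front vowel: /k/ and /g/ become palato-alveolar [tʃ] and [dʒ] before a front vowel. /k/ is underlying.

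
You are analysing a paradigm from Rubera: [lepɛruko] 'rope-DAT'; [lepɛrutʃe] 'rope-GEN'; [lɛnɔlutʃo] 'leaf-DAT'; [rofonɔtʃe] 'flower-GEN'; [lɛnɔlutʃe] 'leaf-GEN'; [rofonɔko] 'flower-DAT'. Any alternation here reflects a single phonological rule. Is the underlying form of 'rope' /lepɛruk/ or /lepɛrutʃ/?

/lepɛruk/

'rope' shows [k] ~ [tʃ] at the end of the stem ([lepɛruko] vs [lepɛrutʃe]).
Compare 'leaf', with invariant [tʃ] in [lɛnɔlutʃo] and [lɛnɔlutʃe]: an analysis with underlying /tʃ/ and a rule producing [k] before the DAT suffix would wrongly predict alternation here too.
Therefore /k/ is basic and [tʃ] is derived by palatalization before a front vowel (/k/ becomes palato-alveolar [tʃ] before a front vowel).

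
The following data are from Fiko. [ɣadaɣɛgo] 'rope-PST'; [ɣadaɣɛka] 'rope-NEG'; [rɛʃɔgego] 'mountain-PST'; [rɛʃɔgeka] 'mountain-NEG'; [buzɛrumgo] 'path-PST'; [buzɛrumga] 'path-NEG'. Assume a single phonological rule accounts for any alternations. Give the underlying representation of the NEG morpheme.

The NEG suffix surfaces as [-ga] and [-ka], depending on the final segment of the stem.
The PST suffix, which begins with [g], is invariant after every stem; so [g] is not altered by any rule here.
The NEG suffix is therefore /-ka/ underlyingly, with post-nasal voicing: voiceless stops become voiced after a nasal.

/-ka/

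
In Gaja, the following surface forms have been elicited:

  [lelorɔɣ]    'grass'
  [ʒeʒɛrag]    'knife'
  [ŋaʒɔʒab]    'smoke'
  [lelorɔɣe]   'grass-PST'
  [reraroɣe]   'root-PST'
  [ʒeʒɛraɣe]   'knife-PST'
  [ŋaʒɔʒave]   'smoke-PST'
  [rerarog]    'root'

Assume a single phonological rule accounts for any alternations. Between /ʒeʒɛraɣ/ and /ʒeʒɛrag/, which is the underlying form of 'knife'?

In [ʒeʒɛraɣe] and [ʒeʒɛrag] the final segment of 'knife' alternates: [ɣ] ~ [g].
But 'grass' keeps [ɣ] in both environments ([lelorɔɣe], [lelorɔɣ]), so there is no rule changing /ɣ/ to [g] in isolation.
Therefore /g/ is basic and [ɣ] is derived by intervocalic spirantization (voiced stops become fricatives between vowels).

/ʒeʒɛrag/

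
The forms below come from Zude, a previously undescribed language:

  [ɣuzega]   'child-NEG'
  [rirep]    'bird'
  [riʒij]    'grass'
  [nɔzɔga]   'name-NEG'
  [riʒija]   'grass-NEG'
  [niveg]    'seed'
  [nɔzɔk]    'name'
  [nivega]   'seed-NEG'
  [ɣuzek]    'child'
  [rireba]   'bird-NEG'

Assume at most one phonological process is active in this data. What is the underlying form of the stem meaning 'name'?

The root 'name' surfaces as [nɔzɔga] and [nɔzɔk], with a stem-final [g] ~ [k] alternation.
But 'seed' keeps [g] in both environments ([nivega], [niveg]), so there is no rule changing /g/ to [k] in isolation.
The underlying segment must be /k/; voiceless stops become voiced between vowels, yielding [g] there.
The underlying form of 'name' is therefore /nɔzɔk/.

/nɔzɔk/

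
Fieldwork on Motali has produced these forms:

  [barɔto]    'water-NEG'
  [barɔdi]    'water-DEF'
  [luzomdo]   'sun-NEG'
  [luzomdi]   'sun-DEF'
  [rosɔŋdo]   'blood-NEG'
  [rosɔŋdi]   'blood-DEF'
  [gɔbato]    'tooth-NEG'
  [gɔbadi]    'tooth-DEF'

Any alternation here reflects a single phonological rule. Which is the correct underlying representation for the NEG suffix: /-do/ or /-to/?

The NEG suffix surfaces as [-do] and [-to], depending on the final segment of the stem.
The DEF suffix, which begins with [d], is invariant after every stem; so [d] is not altered by any rule here.
So the underlying form is /-to/, and voiceless stops become voiced after a nasal.

/-to/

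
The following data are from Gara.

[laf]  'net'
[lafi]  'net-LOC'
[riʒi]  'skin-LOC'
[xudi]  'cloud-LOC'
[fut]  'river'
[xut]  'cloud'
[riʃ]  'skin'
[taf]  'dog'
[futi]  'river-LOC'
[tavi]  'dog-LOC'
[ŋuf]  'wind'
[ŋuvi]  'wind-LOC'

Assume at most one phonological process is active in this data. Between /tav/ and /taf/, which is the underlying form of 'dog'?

'dog' shows [f] ~ [v] at the end of the stem ([taf] vs [tavi]).
The stem 'net' ([laf], [lafi]) shows [f] unchanged in both environments, so [f] cannot be basic with [v] derived before the LOC suffix.
The underlying segment must be /v/; voiced obstruents become voiceless word-finally, yielding [f] there.

/tav/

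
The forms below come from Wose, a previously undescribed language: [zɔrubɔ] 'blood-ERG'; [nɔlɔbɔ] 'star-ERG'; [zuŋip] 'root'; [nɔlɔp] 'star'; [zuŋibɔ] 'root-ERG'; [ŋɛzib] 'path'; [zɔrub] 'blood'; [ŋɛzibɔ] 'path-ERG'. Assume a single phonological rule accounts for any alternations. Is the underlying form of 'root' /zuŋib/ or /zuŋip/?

/zuŋip/

In [zuŋibɔ] and [zuŋip] the final segment of 'root' alternates: [b] ~ [p].
Compare 'path', with invariant [b] in [ŋɛzibɔ] and [ŋɛzib]: an analysis with underlying /b/ and a rule producing [p] in isolation would wrongly predict alternation here too.
Therefore /p/ is basic and [b] is derived by intervocalic voicing (voiceless stops become voiced between vowels).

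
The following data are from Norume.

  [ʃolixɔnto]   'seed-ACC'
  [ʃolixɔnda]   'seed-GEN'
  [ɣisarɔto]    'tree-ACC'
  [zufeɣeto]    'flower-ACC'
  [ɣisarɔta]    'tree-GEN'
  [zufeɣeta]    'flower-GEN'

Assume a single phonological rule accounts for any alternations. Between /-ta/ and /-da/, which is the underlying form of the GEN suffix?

The GEN morpheme has two allomorphs, [-da] and [-ta].
By contrast the ACC suffix keeps its initial [t] throughout — that segment must be underlying.
The GEN suffix is therefore /-da/ underlyingly, with post-vocalic devoicing: voiced stops become voiceless after a vowel.

/-da/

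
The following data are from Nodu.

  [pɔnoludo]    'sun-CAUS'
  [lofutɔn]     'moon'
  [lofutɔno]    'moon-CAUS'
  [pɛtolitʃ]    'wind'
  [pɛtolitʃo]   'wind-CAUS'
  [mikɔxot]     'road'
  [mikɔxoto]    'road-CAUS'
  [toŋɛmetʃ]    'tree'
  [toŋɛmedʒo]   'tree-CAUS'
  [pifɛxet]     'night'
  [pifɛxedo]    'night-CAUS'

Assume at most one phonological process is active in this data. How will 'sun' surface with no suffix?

The root 'night' surfaces as [pifɛxet] and [pifɛxedo], with a stem-final [t] ~ [d] alternation.
If /t/ were underlying and a rule turned it into [d] before the CAUS suffix, 'road' would also alternate; but it has [t] in both [mikɔxot] and [mikɔxoto].
The alternation reflects word-final obstruent devoicing: voiced obstruents become voiceless word-finally. /d/ is underlying.
The one attested form of 'sun', [pɔnoludo], shows underlying /pɔnolud/. Applying the same rule word-finally gives [pɔnolut].

[pɔnolut]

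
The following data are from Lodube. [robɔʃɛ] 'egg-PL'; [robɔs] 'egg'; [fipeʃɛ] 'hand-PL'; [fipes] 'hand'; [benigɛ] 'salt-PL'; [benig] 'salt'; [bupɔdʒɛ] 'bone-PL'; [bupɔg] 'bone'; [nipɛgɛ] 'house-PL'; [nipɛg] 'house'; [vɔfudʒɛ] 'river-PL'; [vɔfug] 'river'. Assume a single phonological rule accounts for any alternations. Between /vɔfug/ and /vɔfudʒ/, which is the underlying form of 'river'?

'river' shows [dʒ] ~ [g] at the end of the stem ([vɔfudʒɛ] vs [vɔfug]).
The stem 'salt' ([benigɛ], [benig]) shows [g] unchanged in both environments, so [g] cannot be basic with [dʒ] derived before the PL suffix.
The underlying segment must be /dʒ/; palato-alveolar /dʒ/ and /ʃ/ become [g] and [s] when no front vowel follows, yielding [g] there.

/vɔfudʒ/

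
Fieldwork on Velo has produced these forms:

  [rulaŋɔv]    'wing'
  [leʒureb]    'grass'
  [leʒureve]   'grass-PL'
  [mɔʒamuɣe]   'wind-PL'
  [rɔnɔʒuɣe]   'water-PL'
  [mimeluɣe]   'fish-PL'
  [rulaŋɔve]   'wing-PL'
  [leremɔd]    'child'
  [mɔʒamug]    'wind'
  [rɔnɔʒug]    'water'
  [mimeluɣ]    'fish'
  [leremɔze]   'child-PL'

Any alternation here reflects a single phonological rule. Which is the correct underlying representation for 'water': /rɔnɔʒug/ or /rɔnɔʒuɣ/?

In [rɔnɔʒug] and [rɔnɔʒuɣe] the final segment of 'water' alternates: [g] ~ [ɣ].
Compare 'fish', with invariant [ɣ] in [mimeluɣ] and [mimeluɣe]: an analysis with underlying /ɣ/ and a rule producing [g] in isolation would wrongly predict alternation here too.
Therefore /g/ is basic and [ɣ] is derived by intervocalic spirantization (voiced stops become fricatives between vowels).

/rɔnɔʒug/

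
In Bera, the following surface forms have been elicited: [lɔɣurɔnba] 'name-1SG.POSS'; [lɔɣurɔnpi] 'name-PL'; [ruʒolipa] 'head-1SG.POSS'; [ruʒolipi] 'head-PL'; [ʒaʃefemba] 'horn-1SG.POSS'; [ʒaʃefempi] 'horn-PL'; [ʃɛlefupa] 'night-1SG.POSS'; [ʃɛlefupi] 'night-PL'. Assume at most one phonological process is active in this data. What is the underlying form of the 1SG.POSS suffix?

/-ba/

The 1SG.POSS suffix surfaces as [-ba] and [-pa], depending on the final segment of the stem.
By contrast the PL suffix keeps its initial [p] throughout — that segment must be underlying.
So the underlying form is /-ba/, and voiced stops become voiceless after a vowel.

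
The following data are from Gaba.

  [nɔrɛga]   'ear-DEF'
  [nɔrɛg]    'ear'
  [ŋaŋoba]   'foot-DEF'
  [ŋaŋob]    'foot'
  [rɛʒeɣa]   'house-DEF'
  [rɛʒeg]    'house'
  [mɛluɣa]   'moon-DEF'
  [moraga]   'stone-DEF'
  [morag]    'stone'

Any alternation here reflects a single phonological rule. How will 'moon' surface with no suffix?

The root 'house' surfaces as [rɛʒeɣa] and [rɛʒeg], with a stem-final [ɣ] ~ [g] alternation.
The stem 'ear' ([nɔrɛga], [nɔrɛg]) shows [g] unchanged in both environments, so [g] cannot be basic with [ɣ] derived before the DEF suffix.
The alternation reflects word-final hardening: voiced fricatives become stops word-finally. /ɣ/ is underlying.
From [mɛluɣa] the stem 'moon' is /mɛluɣ/; word-finally this yields [mɛlug].

[mɛlug]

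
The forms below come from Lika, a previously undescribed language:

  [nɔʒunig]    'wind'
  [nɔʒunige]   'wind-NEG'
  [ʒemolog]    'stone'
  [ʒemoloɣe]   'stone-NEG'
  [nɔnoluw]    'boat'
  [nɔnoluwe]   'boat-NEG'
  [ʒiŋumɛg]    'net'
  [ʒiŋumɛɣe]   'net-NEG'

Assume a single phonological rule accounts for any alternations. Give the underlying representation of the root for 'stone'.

The root 'stone' surfaces as [ʒemolog] and [ʒemoloɣe], with a stem-final [g] ~ [ɣ] alternation.
But 'wind' keeps [g] in both environments ([nɔʒunig], [nɔʒunige]), so there is no rule changing /g/ to [ɣ] before the NEG suffix.
The underlying segment must be /ɣ/; voiced fricatives become stops word-finally, yielding [g] there.

/ʒemoloɣ/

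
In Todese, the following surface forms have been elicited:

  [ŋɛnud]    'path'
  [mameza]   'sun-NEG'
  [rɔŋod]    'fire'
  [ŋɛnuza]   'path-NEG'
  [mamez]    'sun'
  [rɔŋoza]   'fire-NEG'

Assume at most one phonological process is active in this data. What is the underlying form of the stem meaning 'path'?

/ŋɛnud/

The root 'path' surfaces as [ŋɛnud] and [ŋɛnuza], with a stem-final [d] ~ [z] alternation.
The stem 'sun' ([mamez], [mameza]) shows [z] unchanged in both environments, so [z] cannot be basic with [d] derived in isolation.
The alternation reflects intervocalic spirantization: voiced stops become fricatives between vowels. /d/ is underlying.
The underlying form of 'path' is therefore /ŋɛnud/.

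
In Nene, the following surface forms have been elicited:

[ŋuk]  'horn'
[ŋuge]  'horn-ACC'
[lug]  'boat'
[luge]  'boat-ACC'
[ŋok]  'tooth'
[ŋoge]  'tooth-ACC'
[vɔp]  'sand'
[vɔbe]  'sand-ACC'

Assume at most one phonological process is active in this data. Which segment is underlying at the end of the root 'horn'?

/k/

In [ŋuk] and [ŋuge] the final segment of 'horn' alternates: [k] ~ [g].
If /g/ were underlying and a rule turned it into [k] in isolation, 'boat' would also alternate; but it has [g] in both [lug] and [luge].
So /k/ is underlying, and a rule of intervocalic voicing — voiceless stops become voiced between vowels — gives [g].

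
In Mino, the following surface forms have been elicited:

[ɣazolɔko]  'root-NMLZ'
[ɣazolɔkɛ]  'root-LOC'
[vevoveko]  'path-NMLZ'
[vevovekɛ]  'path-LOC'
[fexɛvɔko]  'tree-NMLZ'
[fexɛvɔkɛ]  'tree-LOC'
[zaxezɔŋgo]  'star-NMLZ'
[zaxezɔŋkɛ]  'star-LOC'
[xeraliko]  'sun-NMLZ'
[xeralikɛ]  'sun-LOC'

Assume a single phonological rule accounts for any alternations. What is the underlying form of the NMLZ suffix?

The NMLZ suffix surfaces as [-go] and [-ko], depending on the final segment of the stem.
By contrast the LOC suffix keeps its initial [k] throughout — that segment must be underlying.
So the underlying form is /-go/, and voiced stops become voiceless after a vowel.

/-go/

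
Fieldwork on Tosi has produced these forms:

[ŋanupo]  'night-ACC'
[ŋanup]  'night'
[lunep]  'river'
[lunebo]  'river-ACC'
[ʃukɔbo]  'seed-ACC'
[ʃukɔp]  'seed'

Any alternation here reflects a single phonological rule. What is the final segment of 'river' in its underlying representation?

In [lunebo] and [lunep] the final segment of 'river' alternates: [b] ~ [p].
Compare 'night', with invariant [p] in [ŋanupo] and [ŋanup]: an analysis with underlying /p/ and a rule producing [b] before the ACC suffix would wrongly predict alternation here too.
Therefore /b/ is basic and [p] is derived by word-final obstruent devoicing (voiced obstruents become voiceless word-finally).

/b/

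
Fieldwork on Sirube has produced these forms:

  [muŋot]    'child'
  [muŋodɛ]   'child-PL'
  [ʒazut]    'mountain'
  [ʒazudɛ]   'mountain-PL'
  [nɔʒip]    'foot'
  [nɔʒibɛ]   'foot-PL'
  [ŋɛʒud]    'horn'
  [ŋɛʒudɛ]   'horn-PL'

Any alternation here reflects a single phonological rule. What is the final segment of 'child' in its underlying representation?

'child' shows [t] ~ [d] at the end of the stem ([muŋot] vs [muŋodɛ]).
The stem 'horn' ([ŋɛʒud], [ŋɛʒudɛ]) shows [d] unchanged in both environments, so [d] cannot be basic with [t] derived in isolation.
So /t/ is underlying, and a rule of intervocalic voicing — voiceless stops become voiced between vowels — gives [d].

/t/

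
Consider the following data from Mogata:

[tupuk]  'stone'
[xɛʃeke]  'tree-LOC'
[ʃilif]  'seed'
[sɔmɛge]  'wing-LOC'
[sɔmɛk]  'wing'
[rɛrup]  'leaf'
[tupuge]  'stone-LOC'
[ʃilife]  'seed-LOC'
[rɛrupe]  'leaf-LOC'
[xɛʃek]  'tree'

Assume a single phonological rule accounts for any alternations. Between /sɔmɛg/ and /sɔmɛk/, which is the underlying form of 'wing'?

/sɔmɛg/

The stem for 'wing' ends in [g] in [sɔmɛge] but [k] in [sɔmɛk].
The stem 'tree' ([xɛʃeke], [xɛʃek]) shows [k] unchanged in both environments, so [k] cannot be basic with [g] derived before the LOC suffix.
The underlying segment must be /g/; voiced obstruents become voiceless word-finally, yielding [k] there.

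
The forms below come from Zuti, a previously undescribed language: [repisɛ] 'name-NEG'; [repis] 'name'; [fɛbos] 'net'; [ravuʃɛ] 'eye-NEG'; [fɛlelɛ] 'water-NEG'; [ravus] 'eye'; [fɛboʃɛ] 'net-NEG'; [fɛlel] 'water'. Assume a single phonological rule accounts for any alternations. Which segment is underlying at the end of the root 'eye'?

The stem for 'eye' ends in [s] in [ravus] but [ʃ] in [ravuʃɛ].
But 'name' keeps [s] in both environments ([repis], [repisɛ]), so there is no rule changing /s/ to [ʃ] before the NEG suffix.
So /ʃ/ is underlying, and a rule of depalatalization — palato-alveolar /ʃ/ becomes [s] when no front vowel follows — gives [s].

/ʃ/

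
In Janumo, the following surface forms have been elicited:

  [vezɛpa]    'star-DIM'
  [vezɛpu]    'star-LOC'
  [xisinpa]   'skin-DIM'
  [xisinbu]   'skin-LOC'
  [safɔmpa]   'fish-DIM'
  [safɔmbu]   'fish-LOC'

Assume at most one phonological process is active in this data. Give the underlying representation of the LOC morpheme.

/-bu/

The LOC suffix surfaces as [-bu] and [-pu], depending on the final segment of the stem.
By contrast the DIM suffix keeps its initial [p] throughout — that segment must be underlying.
So the underlying form is /-bu/, and voiced stops become voiceless after a vowel.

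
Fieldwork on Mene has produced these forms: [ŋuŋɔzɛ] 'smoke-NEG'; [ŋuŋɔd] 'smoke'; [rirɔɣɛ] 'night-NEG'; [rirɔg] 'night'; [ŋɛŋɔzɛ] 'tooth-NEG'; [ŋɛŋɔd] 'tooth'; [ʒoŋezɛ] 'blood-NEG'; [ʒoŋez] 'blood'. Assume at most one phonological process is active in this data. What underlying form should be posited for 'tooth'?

/ŋɛŋɔd/

In [ŋɛŋɔzɛ] and [ŋɛŋɔd] the final segment of 'tooth' alternates: [z] ~ [d].
Compare 'blood', with invariant [z] in [ʒoŋezɛ] and [ʒoŋez]: an analysis with underlying /z/ and a rule producing [d] in isolation would wrongly predict alternation here too.
The underlying segment must be /d/; voiced stops become fricatives between vowels, yielding [z] there.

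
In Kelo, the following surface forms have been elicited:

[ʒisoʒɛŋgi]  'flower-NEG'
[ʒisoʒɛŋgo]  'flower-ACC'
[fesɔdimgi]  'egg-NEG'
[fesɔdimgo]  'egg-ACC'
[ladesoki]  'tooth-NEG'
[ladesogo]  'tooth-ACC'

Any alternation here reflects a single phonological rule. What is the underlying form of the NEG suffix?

The NEG morpheme has two allomorphs, [-gi] and [-ki].
By contrast the ACC suffix keeps its initial [g] throughout — that segment must be underlying.
The NEG suffix is therefore /-ki/ underlyingly, with post-nasal voicing: voiceless stops become voiced after a nasal.

/-ki/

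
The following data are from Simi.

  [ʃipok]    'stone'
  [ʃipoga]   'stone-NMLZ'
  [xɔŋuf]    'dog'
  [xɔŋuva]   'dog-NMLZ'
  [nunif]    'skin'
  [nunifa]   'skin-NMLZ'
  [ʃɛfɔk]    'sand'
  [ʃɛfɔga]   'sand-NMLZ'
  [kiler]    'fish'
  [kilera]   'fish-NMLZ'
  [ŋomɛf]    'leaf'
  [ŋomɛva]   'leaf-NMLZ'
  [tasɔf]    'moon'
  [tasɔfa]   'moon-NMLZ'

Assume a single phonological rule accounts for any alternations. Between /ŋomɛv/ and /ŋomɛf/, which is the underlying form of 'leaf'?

In [ŋomɛf] and [ŋomɛva] the final segment of 'leaf' alternates: [f] ~ [v].
If /f/ were underlying and a rule turned it into [v] before the NMLZ suffix, 'moon' would also alternate; but it has [f] in both [tasɔf] and [tasɔfa].
The alternation reflects word-final obstruent devoicing: voiced obstruents become voiceless word-finally. /v/ is underlying.

/ŋomɛv/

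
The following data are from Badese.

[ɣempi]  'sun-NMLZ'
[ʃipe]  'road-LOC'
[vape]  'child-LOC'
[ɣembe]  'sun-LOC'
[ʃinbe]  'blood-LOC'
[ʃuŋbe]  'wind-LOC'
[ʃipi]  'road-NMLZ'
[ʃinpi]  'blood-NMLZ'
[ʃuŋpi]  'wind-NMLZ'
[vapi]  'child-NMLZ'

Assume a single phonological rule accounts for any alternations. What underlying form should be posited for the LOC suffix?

The LOC morpheme has two allomorphs, [-be] and [-pe].
The NMLZ suffix, which begins with [p], is invariant after every stem; so [p] is not altered by any rule here.
The LOC suffix is therefore /-be/ underlyingly, with post-vocalic devoicing: voiced stops become voiceless after a vowel.

/-be/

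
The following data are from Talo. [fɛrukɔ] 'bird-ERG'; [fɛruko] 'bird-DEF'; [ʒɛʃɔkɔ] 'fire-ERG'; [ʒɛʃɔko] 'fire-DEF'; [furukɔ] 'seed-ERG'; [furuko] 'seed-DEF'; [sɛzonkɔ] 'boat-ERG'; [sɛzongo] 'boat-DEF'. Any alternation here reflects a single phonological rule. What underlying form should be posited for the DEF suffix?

/-go/

The DEF suffix surfaces as [-go] and [-ko], depending on the final segment of the stem.
By contrast the ERG suffix keeps its initial [k] throughout — that segment must be underlying.
So the underlying form is /-go/, and voiced stops become voiceless after a vowel.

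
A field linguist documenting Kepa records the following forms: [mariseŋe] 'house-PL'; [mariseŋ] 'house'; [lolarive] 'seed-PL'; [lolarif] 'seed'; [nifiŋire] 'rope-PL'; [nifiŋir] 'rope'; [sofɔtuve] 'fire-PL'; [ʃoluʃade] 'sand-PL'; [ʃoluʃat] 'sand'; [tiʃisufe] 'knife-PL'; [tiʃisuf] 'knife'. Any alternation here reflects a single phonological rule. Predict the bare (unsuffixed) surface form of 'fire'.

The stem for 'seed' ends in [v] in [lolarive] but [f] in [lolarif].
Compare 'knife', with invariant [f] in [tiʃisufe] and [tiʃisuf]: an analysis with underlying /f/ and a rule producing [v] before the PL suffix would wrongly predict alternation here too.
So /v/ is underlying, and a rule of word-final obstruent devoicing — voiced obstruents become voiceless word-finally — gives [f].
The one attested form of 'fire', [sofɔtuve], shows underlying /sofɔtuv/. Applying the same rule word-finally gives [sofɔtuf].

[sofɔtuf]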